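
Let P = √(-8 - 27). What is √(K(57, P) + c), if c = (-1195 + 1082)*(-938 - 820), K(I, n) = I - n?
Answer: √(198711 - I*√35) ≈ 445.77 - 0.007*I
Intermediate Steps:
P = I*√35 (P = √(-35) = I*√35 ≈ 5.9161*I)
c = 198654 (c = -113*(-1758) = 198654)
√(K(57, P) + c) = √((57 - I*√35) + 198654) = √(198711 - I*√35)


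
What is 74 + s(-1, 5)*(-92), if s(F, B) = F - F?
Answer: 74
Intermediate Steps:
s(F, B) = 0
74 + s(-1, 5)*(-92) = 74 + 0*(-92) = 74 + 0 = 74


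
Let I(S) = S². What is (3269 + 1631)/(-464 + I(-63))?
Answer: 980/701 ≈ 1.3980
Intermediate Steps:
(3269 + 1631)/(-464 + I(-63)) = (3269 + 1631)/(-464 + (-63)²) = 4900/(-464 + 3969) = 4900/3505 = 4900*(1/3505) = 980/701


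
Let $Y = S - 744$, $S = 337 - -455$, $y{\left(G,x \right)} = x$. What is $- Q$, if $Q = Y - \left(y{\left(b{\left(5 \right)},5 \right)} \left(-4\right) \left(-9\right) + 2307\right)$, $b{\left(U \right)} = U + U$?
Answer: $2439$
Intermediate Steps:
$b{\left(U \right)} = 2 U$
$S = 792$ ($S = 337 + 455 = 792$)
$Y = 48$ ($Y = 792 - 744 = 48$)
$Q = -2439$ ($Q = 48 - \left(5 \left(-4\right) \left(-9\right) + 2307\right) = 48 - \left(\left(-20\right) \left(-9\right) + 2307\right) = 48 - \left(180 + 2307\right) = 48 - 2487 = -2439$)
$- Q = \left(-1\right) \left(-2439\right) = 2439$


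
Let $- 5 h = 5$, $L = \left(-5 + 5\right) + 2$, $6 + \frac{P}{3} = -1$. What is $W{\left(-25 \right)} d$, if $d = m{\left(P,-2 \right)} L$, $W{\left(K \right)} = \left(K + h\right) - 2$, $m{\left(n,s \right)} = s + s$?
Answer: $224$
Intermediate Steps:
$P = -21$ ($P = -18 + 3 \left(-1\right) = -18 - 3 = -21$)
$m{\left(n,s \right)} = 2 s$
$L = 2$ ($L = 0 + 2 = 2$)
$h = -1$ ($h = \left(- \frac{1}{5}\right) 5 = -1$)
$W{\left(K \right)} = -3 + K$ ($W{\left(K \right)} = \left(K - 1\right) - 2 = \left(-1 + K\right) - 2 = -3 + K$)
$d = -8$ ($d = 2 \left(-2\right) 2 = \left(-4\right) 2 = -8$)
$W{\left(-25 \right)} d = \left(-3 - 25\right) \left(-8\right) = \left(-28\right) \left(-8\right) = 224$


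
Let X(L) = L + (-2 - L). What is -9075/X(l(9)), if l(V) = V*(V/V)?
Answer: 9075/2 ≈ 4537.5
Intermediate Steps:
l(V) = V (l(V) = V*1 = V)
X(L) = -2
-9075/X(l(9)) = -9075/(-2) = -9075*(-1/2) = 9075/2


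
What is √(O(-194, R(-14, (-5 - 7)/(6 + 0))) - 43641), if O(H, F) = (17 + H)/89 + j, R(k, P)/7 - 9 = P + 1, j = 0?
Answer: I*√345696114/89 ≈ 208.91*I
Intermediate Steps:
R(k, P) = 70 + 7*P (R(k, P) = 63 + 7*(P + 1) = 63 + 7*(1 + P) = 63 + (7 + 7*P) = 70 + 7*P)
O(H, F) = 17/89 + H/89 (O(H, F) = (17 + H)/89 + 0 = (17 + H)*(1/89) + 0 = (17/89 + H/89) + 0 = 17/89 + H/89)
√(O(-194, R(-14, (-5 - 7)/(6 + 0))) - 43641) = √((17/89 + (1/89)*(-194)) - 43641) = √((17/89 - 194/89) - 43641) = √(-177/89 - 43641) = √(-3884226/89) = I*√345696114/89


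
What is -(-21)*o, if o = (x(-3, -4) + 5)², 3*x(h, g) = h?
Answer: 336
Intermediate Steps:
x(h, g) = h/3
o = 16 (o = ((⅓)*(-3) + 5)² = (-1 + 5)² = 4² = 16)
-(-21)*o = -(-21)*16 = -1*(-336) = 336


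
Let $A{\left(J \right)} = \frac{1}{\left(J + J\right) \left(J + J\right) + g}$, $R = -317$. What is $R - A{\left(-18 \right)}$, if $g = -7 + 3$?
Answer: $- \frac{409565}{1292} \approx -317.0$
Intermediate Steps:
$g = -4$
$A{\left(J \right)} = \frac{1}{-4 + 4 J^{2}}$ ($A{\left(J \right)} = \frac{1}{\left(J + J\right) \left(J + J\right) - 4} = \frac{1}{2 J 2 J - 4} = \frac{1}{4 J^{2} - 4} = \frac{1}{-4 + 4 J^{2}}$)
$R - A{\left(-18 \right)} = -317 - \frac{1}{4 \left(-1 + \left(-18\right)^{2}\right)} = -317 - \frac{1}{4 \left(-1 + 324\right)} = -317 - \frac{1}{4 \cdot 323} = -317 - \frac{1}{4} \cdot \frac{1}{323} = -317 - \frac{1}{1292} = - \frac{409565}{1292}$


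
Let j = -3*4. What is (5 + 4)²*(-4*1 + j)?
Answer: -1296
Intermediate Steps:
j = -12
(5 + 4)²*(-4*1 + j) = (5 + 4)²*(-4*1 - 12) = 9²*(-4 - 12) = 81*(-16) = -1296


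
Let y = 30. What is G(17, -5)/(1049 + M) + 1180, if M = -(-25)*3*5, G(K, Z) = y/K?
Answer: 14282735/12104 ≈ 1180.0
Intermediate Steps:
G(K, Z) = 30/K
M = 375 (M = -5*(-15)*5 = 75*5 = 375)
G(17, -5)/(1049 + M) + 1180 = (30/17)/(1049 + 375) + 1180 = (30*(1/17))/1424 + 1180 = (30/17)*(1/1424) + 1180 = 15/12104 + 1180 = 14282735/12104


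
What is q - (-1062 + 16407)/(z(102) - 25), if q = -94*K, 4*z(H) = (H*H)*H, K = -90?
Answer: 2244228075/265277 ≈ 8459.9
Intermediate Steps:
z(H) = H**3/4 (z(H) = ((H*H)*H)/4 = (H**2*H)/4 = H**3/4)
q = 8460 (q = -94*(-90) = 8460)
q - (-1062 + 16407)/(z(102) - 25) = 8460 - (-1062 + 16407)/((1/4)*102**3 - 25) = 8460 - 15345/((1/4)*1061208 - 25) = 8460 - 15345/(265302 - 25) = 8460 - 15345/265277 = 2244228075/265277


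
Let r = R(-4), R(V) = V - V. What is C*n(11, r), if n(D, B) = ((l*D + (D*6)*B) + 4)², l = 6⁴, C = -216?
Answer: -43923081600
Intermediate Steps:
R(V) = 0
r = 0
l = 1296
n(D, B) = (4 + 1296*D + 6*B*D)² (n(D, B) = ((1296*D + (D*6)*B) + 4)² = ((1296*D + (6*D)*B) + 4)² = ((1296*D + 6*B*D) + 4)² = (4 + 1296*D + 6*B*D)²)
C*n(11, r) = -864*(2 + 648*11 + 3*0*11)² = -864*(2 + 7128 + 0)² = -864*7130² = -864*50836900 = -216*203347600 = -43923081600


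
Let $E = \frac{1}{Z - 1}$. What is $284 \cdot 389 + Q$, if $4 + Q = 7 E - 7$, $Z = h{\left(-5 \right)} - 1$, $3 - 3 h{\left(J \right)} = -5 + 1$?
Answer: $110486$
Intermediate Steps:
$h{\left(J \right)} = \frac{7}{3}$ ($h{\left(J \right)} = 1 - \frac{-5 + 1}{3} = 1 - - \frac{4}{3} = 1 + \frac{4}{3} = \frac{7}{3}$)
$Z = \frac{4}{3}$ ($Z = \frac{7}{3} - 1 = \frac{4}{3} \approx 1.3333$)
$E = 3$ ($E = \frac{1}{\frac{4}{3} - 1} = \frac{1}{\frac{1}{3}} = 3$)
$Q = 10$ ($Q = -4 + \left(7 \cdot 3 - 7\right) = -4 + \left(21 - 7\right) = -4 + 14 = 10$)
$284 \cdot 389 + Q = 284 \cdot 389 + 10 = 110476 + 10 = 110486$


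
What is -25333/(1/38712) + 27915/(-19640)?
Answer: -3852154630671/3928 ≈ -9.8069e+8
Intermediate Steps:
-25333/(1/38712) + 27915/(-19640) = -25333/1/38712 + 27915*(-1/19640) = -25333*38712 - 5583/3928 = -980691096 - 5583/3928 = -3852154630671/3928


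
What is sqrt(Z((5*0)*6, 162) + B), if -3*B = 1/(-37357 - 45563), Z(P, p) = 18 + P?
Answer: sqrt(30940775710)/41460 ≈ 4.2426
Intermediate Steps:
B = 1/248760 (B = -1/(3*(-37357 - 45563)) = -1/3/(-82920) = -1/3*(-1/82920) = 1/248760 ≈ 4.0199e-6)
sqrt(Z((5*0)*6, 162) + B) = sqrt((18 + (5*0)*6) + 1/248760) = sqrt((18 + 0*6) + 1/248760) = sqrt((18 + 0) + 1/248760) = sqrt(18 + 1/248760) = sqrt(4477681/248760) = sqrt(30940775710)/41460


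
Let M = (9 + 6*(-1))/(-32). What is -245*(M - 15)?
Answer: 118335/32 ≈ 3698.0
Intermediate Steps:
M = -3/32 (M = (9 - 6)*(-1/32) = 3*(-1/32) = -3/32 ≈ -0.093750)
-245*(M - 15) = -245*(-3/32 - 15) = -245*(-483/32) = 118335/32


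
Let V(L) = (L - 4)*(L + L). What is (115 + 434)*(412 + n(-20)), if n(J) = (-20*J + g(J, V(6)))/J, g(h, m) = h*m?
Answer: 228384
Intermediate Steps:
V(L) = 2*L*(-4 + L) (V(L) = (-4 + L)*(2*L) = 2*L*(-4 + L))
n(J) = 4 (n(J) = (-20*J + J*(2*6*(-4 + 6)))/J = (-20*J + J*(2*6*2))/J = (-20*J + J*24)/J = (-20*J + 24*J)/J = (4*J)/J = 4)
(115 + 434)*(412 + n(-20)) = (115 + 434)*(412 + 4) = 549*416 = 228384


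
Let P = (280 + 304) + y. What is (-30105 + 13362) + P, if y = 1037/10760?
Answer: -173869803/10760 ≈ -16159.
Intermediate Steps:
y = 1037/10760 (y = 1037*(1/10760) = 1037/10760 ≈ 0.096375)
P = 6284877/10760 (P = (280 + 304) + 1037/10760 = 584 + 1037/10760 = 6284877/10760 ≈ 584.10)
(-30105 + 13362) + P = (-30105 + 13362) + 6284877/10760 = -16743 + 6284877/10760 = -173869803/10760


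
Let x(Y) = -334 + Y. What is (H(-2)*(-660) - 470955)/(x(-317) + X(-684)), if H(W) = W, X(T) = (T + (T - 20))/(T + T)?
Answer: 32123034/44459 ≈ 722.53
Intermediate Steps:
X(T) = (-20 + 2*T)/(2*T) (X(T) = (T + (-20 + T))/((2*T)) = (-20 + 2*T)*(1/(2*T)) = (-20 + 2*T)/(2*T))
(H(-2)*(-660) - 470955)/(x(-317) + X(-684)) = (-2*(-660) - 470955)/((-334 - 317) + (-10 - 684)/(-684)) = (1320 - 470955)/(-651 - 1/684*(-694)) = -469635/(-651 + 347/342) = -469635/(-222295/342) = -469635*(-342/222295) = 32123034/44459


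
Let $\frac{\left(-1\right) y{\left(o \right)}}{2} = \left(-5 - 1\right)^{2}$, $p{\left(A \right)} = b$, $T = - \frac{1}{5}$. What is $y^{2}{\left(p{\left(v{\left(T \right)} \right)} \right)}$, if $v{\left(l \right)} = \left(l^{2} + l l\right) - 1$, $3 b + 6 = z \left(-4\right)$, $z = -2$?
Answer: $5184$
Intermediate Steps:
$b = \frac{2}{3}$ ($b = -2 + \frac{\left(-2\right) \left(-4\right)}{3} = -2 + \frac{1}{3} \cdot 8 = -2 + \frac{8}{3} = \frac{2}{3} \approx 0.66667$)
$T = - \frac{1}{5}$ ($T = \left(-1\right) \frac{1}{5} = - \frac{1}{5} \approx -0.2$)
$v{\left(l \right)} = -1 + 2 l^{2}$ ($v{\left(l \right)} = \left(l^{2} + l^{2}\right) - 1 = 2 l^{2} - 1 = -1 + 2 l^{2}$)
$p{\left(A \right)} = \frac{2}{3}$
$y{\left(o \right)} = -72$ ($y{\left(o \right)} = - 2 \left(-5 - 1\right)^{2} = - 2 \left(-6\right)^{2} = \left(-2\right) 36 = -72$)
$y^{2}{\left(p{\left(v{\left(T \right)} \right)} \right)} = \left(-72\right)^{2} = 5184$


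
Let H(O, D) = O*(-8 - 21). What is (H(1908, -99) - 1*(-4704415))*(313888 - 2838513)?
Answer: -11737191168875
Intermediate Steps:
H(O, D) = -29*O (H(O, D) = O*(-29) = -29*O)
(H(1908, -99) - 1*(-4704415))*(313888 - 2838513) = (-29*1908 - 1*(-4704415))*(313888 - 2838513) = (-55332 + 4704415)*(-2524625) = 4649083*(-2524625) = -11737191168875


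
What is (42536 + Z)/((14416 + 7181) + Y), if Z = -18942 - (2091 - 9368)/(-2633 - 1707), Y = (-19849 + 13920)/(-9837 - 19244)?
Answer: 2977623452323/2725816361240 ≈ 1.0924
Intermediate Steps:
Y = 5929/29081 (Y = -5929/(-29081) = -5929*(-1/29081) = 5929/29081 ≈ 0.20388)
Z = -82215557/4340 (Z = -18942 - (-7277)/(-4340) = -18942 - (-7277)*(-1)/4340 = -18942 - 1*7277/4340 = -18942 - 7277/4340 = -82215557/4340 ≈ -18944.)
(42536 + Z)/((14416 + 7181) + Y) = (42536 - 82215557/4340)/((14416 + 7181) + 5929/29081) = 102390683/(4340*(21597 + 5929/29081)) = 102390683/(4340*(628068286/29081)) = (102390683/4340)*(29081/628068286) = 2977623452323/2725816361240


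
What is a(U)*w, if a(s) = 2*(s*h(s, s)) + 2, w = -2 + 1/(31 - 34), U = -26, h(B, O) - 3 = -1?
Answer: 238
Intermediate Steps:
h(B, O) = 2 (h(B, O) = 3 - 1 = 2)
w = -7/3 (w = -2 + 1/(-3) = -2 - ⅓ = -7/3 ≈ -2.3333)
a(s) = 2 + 4*s (a(s) = 2*(s*2) + 2 = 2*(2*s) + 2 = 4*s + 2 = 2 + 4*s)
a(U)*w = (2 + 4*(-26))*(-7/3) = (2 - 104)*(-7/3) = -102*(-7/3) = 238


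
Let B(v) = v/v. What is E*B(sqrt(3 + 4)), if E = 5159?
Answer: 5159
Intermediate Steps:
B(v) = 1
E*B(sqrt(3 + 4)) = 5159*1 = 5159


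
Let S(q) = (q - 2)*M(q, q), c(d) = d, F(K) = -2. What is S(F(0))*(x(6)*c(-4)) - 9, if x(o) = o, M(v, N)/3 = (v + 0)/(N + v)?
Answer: 135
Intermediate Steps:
M(v, N) = 3*v/(N + v) (M(v, N) = 3*((v + 0)/(N + v)) = 3*(v/(N + v)) = 3*v/(N + v))
S(q) = -3 + 3*q/2 (S(q) = (q - 2)*(3*q/(q + q)) = (-2 + q)*(3*q/((2*q))) = (-2 + q)*(3*q*(1/(2*q))) = (-2 + q)*(3/2) = -3 + 3*q/2)
S(F(0))*(x(6)*c(-4)) - 9 = (-3 + (3/2)*(-2))*(6*(-4)) - 9 = (-3 - 3)*(-24) - 9 = -6*(-24) - 9 = 144 - 9 = 135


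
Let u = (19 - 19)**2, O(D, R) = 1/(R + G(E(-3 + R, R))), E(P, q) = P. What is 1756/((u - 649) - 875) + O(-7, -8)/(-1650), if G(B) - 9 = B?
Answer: -804791/698500 ≈ -1.1522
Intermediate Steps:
G(B) = 9 + B
O(D, R) = 1/(6 + 2*R) (O(D, R) = 1/(R + (9 + (-3 + R))) = 1/(R + (6 + R)) = 1/(6 + 2*R))
u = 0 (u = 0**2 = 0)
1756/((u - 649) - 875) + O(-7, -8)/(-1650) = 1756/((0 - 649) - 875) + (1/(2*(3 - 8)))/(-1650) = 1756/(-649 - 875) + ((1/2)/(-5))*(-1/1650) = 1756/(-1524) + ((1/2)*(-1/5))*(-1/1650) = 1756*(-1/1524) - 1/10*(-1/1650) = -439/381 + 1/16500 = -804791/698500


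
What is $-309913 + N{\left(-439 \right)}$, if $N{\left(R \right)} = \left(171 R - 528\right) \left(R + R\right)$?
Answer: $66064253$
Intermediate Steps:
$N{\left(R \right)} = 2 R \left(-528 + 171 R\right)$ ($N{\left(R \right)} = \left(-528 + 171 R\right) 2 R = 2 R \left(-528 + 171 R\right)$)
$-309913 + N{\left(-439 \right)} = -309913 + 6 \left(-439\right) \left(-176 + 57 \left(-439\right)\right) = -309913 + 6 \left(-439\right) \left(-176 - 25023\right) = -309913 + 6 \left(-439\right) \left(-25199\right) = -309913 + 66374166 = 66064253$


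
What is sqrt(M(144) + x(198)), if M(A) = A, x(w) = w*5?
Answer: 9*sqrt(14) ≈ 33.675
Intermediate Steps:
x(w) = 5*w
sqrt(M(144) + x(198)) = sqrt(144 + 5*198) = sqrt(144 + 990) = sqrt(1134) = 9*sqrt(14)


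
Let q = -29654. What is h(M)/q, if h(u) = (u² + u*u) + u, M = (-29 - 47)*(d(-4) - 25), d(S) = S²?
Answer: -468198/14827 ≈ -31.577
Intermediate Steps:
M = 684 (M = (-29 - 47)*((-4)² - 25) = -76*(16 - 25) = -76*(-9) = 684)
h(u) = u + 2*u² (h(u) = (u² + u²) + u = 2*u² + u = u + 2*u²)
h(M)/q = (684*(1 + 2*684))/(-29654) = (684*(1 + 1368))*(-1/29654) = (684*1369)*(-1/29654) = 936396*(-1/29654) = -468198/14827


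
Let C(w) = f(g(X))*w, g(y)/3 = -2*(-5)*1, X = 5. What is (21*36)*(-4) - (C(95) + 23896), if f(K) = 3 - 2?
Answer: -27015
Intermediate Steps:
g(y) = 30 (g(y) = 3*(-2*(-5)*1) = 3*(10*1) = 3*10 = 30)
f(K) = 1
C(w) = w (C(w) = 1*w = w)
(21*36)*(-4) - (C(95) + 23896) = (21*36)*(-4) - (95 + 23896) = 756*(-4) - 1*23991 = -3024 - 23991 = -27015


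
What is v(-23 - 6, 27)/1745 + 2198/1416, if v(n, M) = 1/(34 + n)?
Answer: 9589483/6177300 ≈ 1.5524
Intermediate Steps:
v(-23 - 6, 27)/1745 + 2198/1416 = 1/((34 + (-23 - 6))*1745) + 2198/1416 = (1/1745)/(34 - 29) + 2198*(1/1416) = (1/1745)/5 + 1099/708 = (1/5)*(1/1745) + 1099/708 = 1/8725 + 1099/708 = 9589483/6177300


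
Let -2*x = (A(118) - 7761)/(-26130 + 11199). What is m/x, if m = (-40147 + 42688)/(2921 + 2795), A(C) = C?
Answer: -37939671/21843694 ≈ -1.7369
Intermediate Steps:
m = 2541/5716 ≈ 0.44454
x = -7643/29862 (x = -(118 - 7761)/(2*(-26130 + 11199)) = -(-7643)/(2*(-14931)) = -(-7643)*(-1)/(2*14931) = -1/2*7643/14931 = -7643/29862 ≈ -0.25594)
m/x = 2541/(5716*(-7643/29862)) = (2541/5716)*(-29862/7643) = -37939671/21843694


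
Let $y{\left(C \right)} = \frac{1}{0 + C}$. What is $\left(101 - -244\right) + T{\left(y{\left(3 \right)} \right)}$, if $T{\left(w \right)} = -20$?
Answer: $325$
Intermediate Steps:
$y{\left(C \right)} = \frac{1}{C}$
$\left(101 - -244\right) + T{\left(y{\left(3 \right)} \right)} = \left(101 - -244\right) - 20 = \left(101 + 244\right) - 20 = 345 - 20 = 325$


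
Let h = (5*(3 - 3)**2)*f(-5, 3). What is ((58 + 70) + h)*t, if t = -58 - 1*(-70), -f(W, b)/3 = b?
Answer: 1536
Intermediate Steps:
f(W, b) = -3*b
h = 0 (h = (5*(3 - 3)**2)*(-3*3) = (5*0**2)*(-9) = (5*0)*(-9) = 0*(-9) = 0)
t = 12 (t = -58 + 70 = 12)
((58 + 70) + h)*t = ((58 + 70) + 0)*12 = (128 + 0)*12 = 128*12 = 1536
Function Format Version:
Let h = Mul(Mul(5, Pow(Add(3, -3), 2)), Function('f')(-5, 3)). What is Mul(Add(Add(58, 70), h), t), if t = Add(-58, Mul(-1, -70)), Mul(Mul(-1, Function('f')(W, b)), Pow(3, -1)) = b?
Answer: 1536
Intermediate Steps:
Function('f')(W, b) = Mul(-3, b)
h = 0 (h = Mul(Mul(5, Pow(Add(3, -3), 2)), Mul(-3, 3)) = Mul(Mul(5, Pow(0, 2)), -9) = Mul(Mul(5, 0), -9) = Mul(0, -9) = 0)
t = 12 (t = Add(-58, 70) = 12)
Mul(Add(Add(58, 70), h), t) = Mul(Add(Add(58, 70), 0), 12) = Mul(Add(128, 0), 12) = Mul(128, 12) = 1536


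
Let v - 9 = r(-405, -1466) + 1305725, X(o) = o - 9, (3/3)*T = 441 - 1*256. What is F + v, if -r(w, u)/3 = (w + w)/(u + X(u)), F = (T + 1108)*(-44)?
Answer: 3672841892/2941 ≈ 1.2488e+6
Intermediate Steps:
T = 185 (T = 441 - 1*256 = 441 - 256 = 185)
X(o) = -9 + o
F = -56892 (F = (185 + 1108)*(-44) = 1293*(-44) = -56892)
r(w, u) = -6*w/(-9 + 2*u) (r(w, u) = -3*(w + w)/(u + (-9 + u)) = -3*2*w/(-9 + 2*u) = -6*w/(-9 + 2*u))
v = 3840161264/2941 (v = 9 + (-6*(-405)/(-9 + 2*(-1466)) + 1305725) = 9 + (-6*(-405)/(-9 - 2932) + 1305725) = 9 + (-6*(-405)/(-2941) + 1305725) = 9 + (-6*(-405)*(-1/2941) + 1305725) = 9 + (-2430/2941 + 1305725) = 9 + 3840134795/2941 = 3840161264/2941 ≈ 1.3057e+6)
F + v = -56892 + 3840161264/2941 = 3672841892/2941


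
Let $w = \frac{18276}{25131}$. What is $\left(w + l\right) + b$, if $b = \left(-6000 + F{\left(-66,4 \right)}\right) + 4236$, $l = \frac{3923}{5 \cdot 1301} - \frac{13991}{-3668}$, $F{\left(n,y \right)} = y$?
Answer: $- \frac{350757098469357}{199878068180} \approx -1754.9$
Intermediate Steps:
$w = \frac{6092}{8377}$ ($w = 18276 \cdot \frac{1}{25131} = \frac{6092}{8377} \approx 0.72723$)
$l = \frac{105401019}{23860340}$ ($l = \frac{3923}{6505} - - \frac{13991}{3668} = 3923 \cdot \frac{1}{6505} + \frac{13991}{3668} = \frac{3923}{6505} + \frac{13991}{3668} = \frac{105401019}{23860340} \approx 4.4174$)
$b = -1760$ ($b = \left(-6000 + 4\right) + 4236 = -5996 + 4236 = -1760$)
$\left(w + l\right) + b = \left(\frac{6092}{8377} + \frac{105401019}{23860340}\right) - 1760 = \frac{1028301527443}{199878068180} - 1760 = - \frac{350757098469357}{199878068180}$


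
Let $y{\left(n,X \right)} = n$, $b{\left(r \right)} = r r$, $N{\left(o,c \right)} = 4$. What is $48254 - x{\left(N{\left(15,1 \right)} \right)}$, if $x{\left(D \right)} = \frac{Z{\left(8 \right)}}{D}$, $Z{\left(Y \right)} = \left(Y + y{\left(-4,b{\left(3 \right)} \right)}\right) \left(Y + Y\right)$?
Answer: $48238$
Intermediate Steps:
$b{\left(r \right)} = r^{2}$
$Z{\left(Y \right)} = 2 Y \left(-4 + Y\right)$ ($Z{\left(Y \right)} = \left(Y - 4\right) \left(Y + Y\right) = \left(-4 + Y\right) 2 Y = 2 Y \left(-4 + Y\right)$)
$x{\left(D \right)} = \frac{64}{D}$ ($x{\left(D \right)} = \frac{2 \cdot 8 \left(-4 + 8\right)}{D} = \frac{2 \cdot 8 \cdot 4}{D} = \frac{64}{D}$)
$48254 - x{\left(N{\left(15,1 \right)} \right)} = 48254 - \frac{64}{4} = 48254 - 64 \cdot \frac{1}{4} = 48254 - 16 = 48238$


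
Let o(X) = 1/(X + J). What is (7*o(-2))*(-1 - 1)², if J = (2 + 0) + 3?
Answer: 28/3 ≈ 9.3333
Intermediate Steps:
J = 5 (J = 2 + 3 = 5)
o(X) = 1/(5 + X) (o(X) = 1/(X + 5) = 1/(5 + X))
(7*o(-2))*(-1 - 1)² = (7/(5 - 2))*(-1 - 1)² = (7/3)*(-2)² = (7*(⅓))*4 = (7/3)*4 = 28/3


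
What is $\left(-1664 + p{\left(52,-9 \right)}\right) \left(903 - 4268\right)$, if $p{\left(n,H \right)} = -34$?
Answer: $5713770$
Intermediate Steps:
$\left(-1664 + p{\left(52,-9 \right)}\right) \left(903 - 4268\right) = \left(-1664 - 34\right) \left(903 - 4268\right) = \left(-1698\right) \left(-3365\right) = 5713770$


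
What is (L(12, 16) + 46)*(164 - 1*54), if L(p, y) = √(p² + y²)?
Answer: 7260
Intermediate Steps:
(L(12, 16) + 46)*(164 - 1*54) = (√(12² + 16²) + 46)*(164 - 1*54) = (√(144 + 256) + 46)*(164 - 54) = (√400 + 46)*110 = (20 + 46)*110 = 66*110 = 7260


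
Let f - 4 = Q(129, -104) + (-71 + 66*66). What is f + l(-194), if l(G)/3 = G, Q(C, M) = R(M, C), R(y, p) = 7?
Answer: 3714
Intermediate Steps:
Q(C, M) = 7
l(G) = 3*G
f = 4296 (f = 4 + (7 + (-71 + 66*66)) = 4 + (7 + (-71 + 4356)) = 4 + (7 + 4285) = 4 + 4292 = 4296)
f + l(-194) = 4296 + 3*(-194) = 4296 - 582 = 3714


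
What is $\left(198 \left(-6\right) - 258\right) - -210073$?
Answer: $208627$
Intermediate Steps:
$\left(198 \left(-6\right) - 258\right) - -210073 = \left(-1188 - 258\right) + 210073 = -1446 + 210073 = 208627$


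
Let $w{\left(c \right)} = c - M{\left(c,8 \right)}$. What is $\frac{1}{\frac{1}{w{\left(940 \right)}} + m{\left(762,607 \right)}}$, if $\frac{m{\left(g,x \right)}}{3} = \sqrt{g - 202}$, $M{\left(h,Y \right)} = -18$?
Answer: $- \frac{958}{4625530559} + \frac{11013168 \sqrt{35}}{4625530559} \approx 0.014086$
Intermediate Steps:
$m{\left(g,x \right)} = 3 \sqrt{-202 + g}$ ($m{\left(g,x \right)} = 3 \sqrt{g - 202} = 3 \sqrt{-202 + g}$)
$w{\left(c \right)} = 18 + c$ ($w{\left(c \right)} = c - -18 = c + 18 = 18 + c$)
$\frac{1}{\frac{1}{w{\left(940 \right)}} + m{\left(762,607 \right)}} = \frac{1}{\frac{1}{18 + 940} + 3 \sqrt{-202 + 762}} = \frac{1}{\frac{1}{958} + 3 \sqrt{560}} = \frac{1}{\frac{1}{958} + 3 \cdot 4 \sqrt{35}} = \frac{1}{\frac{1}{958} + 12 \sqrt{35}}$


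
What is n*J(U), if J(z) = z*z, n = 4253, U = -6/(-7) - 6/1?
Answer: 5511888/49 ≈ 1.1249e+5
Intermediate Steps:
U = -36/7 (U = -6*(-⅐) - 6*1 = 6/7 - 6 = -36/7 ≈ -5.1429)
J(z) = z²
n*J(U) = 4253*(-36/7)² = 4253*(1296/49) = 5511888/49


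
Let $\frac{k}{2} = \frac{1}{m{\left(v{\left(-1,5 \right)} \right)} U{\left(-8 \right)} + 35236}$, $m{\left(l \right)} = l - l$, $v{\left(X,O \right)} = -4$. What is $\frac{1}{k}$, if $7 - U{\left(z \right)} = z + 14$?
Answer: $17618$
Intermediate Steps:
$U{\left(z \right)} = -7 - z$ ($U{\left(z \right)} = 7 - \left(z + 14\right) = 7 - \left(14 + z\right) = -7 - z$)
$m{\left(l \right)} = 0$
$k = \frac{1}{17618}$ ($k = \frac{2}{0 \left(-7 - -8\right) + 35236} = \frac{2}{0 \left(-7 + 8\right) + 35236} = \frac{2}{0 \cdot 1 + 35236} = \frac{2}{0 + 35236} = \frac{2}{35236} = 2 \cdot \frac{1}{35236} = \frac{1}{17618} \approx 5.676 \cdot 10^{-5}$)
$\frac{1}{k} = \frac{1}{\frac{1}{17618}} = 17618$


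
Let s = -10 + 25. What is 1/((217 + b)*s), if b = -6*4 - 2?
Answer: 1/2865 ≈ 0.00034904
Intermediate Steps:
b = -26 (b = -24 - 2 = -26)
s = 15
1/((217 + b)*s) = 1/((217 - 26)*15) = 1/(191*15) = 1/2865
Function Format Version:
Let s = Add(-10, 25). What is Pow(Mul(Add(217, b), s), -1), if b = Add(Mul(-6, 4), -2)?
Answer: Rational(1, 2865) ≈ 0.00034904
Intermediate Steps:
b = -26 (b = Add(-24, -2) = -26)
s = 15
Pow(Mul(Add(217, b), s), -1) = Pow(Mul(Add(217, -26), 15), -1) = Pow(Mul(191, 15), -1) = Pow(2865, -1) = Rational(1, 2865)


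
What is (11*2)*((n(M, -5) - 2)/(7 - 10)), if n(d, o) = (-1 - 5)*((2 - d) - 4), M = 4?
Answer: -748/3 ≈ -249.33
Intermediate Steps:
n(d, o) = 12 + 6*d (n(d, o) = -6*(-2 - d) = 12 + 6*d)
(11*2)*((n(M, -5) - 2)/(7 - 10)) = (11*2)*(((12 + 6*4) - 2)/(7 - 10)) = 22*(((12 + 24) - 2)/(-3)) = 22*((36 - 2)*(-1/3)) = 22*(34*(-1/3)) = 22*(-34/3) = -748/3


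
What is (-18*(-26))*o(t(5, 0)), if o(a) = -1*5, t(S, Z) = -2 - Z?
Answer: -2340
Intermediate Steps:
o(a) = -5
(-18*(-26))*o(t(5, 0)) = -18*(-26)*(-5) = 468*(-5) = -2340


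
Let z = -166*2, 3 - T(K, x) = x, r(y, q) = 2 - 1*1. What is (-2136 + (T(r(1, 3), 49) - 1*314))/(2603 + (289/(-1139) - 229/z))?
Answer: -55521024/57910831 ≈ -0.95873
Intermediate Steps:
r(y, q) = 1 (r(y, q) = 2 - 1 = 1)
T(K, x) = 3 - x
z = -332
(-2136 + (T(r(1, 3), 49) - 1*314))/(2603 + (289/(-1139) - 229/z)) = (-2136 + ((3 - 1*49) - 1*314))/(2603 + (289/(-1139) - 229/(-332))) = (-2136 + ((3 - 49) - 314))/(2603 + (289*(-1/1139) - 229*(-1/332))) = (-2136 + (-46 - 314))/(2603 + (-17/67 + 229/332)) = (-2136 - 360)/(2603 + 9699/22244) = -2496/57910831/22244 = -2496*22244/57910831 = -55521024/57910831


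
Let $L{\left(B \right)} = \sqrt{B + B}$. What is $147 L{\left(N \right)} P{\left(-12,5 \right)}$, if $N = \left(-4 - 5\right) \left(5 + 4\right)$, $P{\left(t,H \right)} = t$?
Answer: $- 15876 i \sqrt{2} \approx - 22452.0 i$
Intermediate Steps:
$N = -81$ ($N = \left(-9\right) 9 = -81$)
$L{\left(B \right)} = \sqrt{2} \sqrt{B}$ ($L{\left(B \right)} = \sqrt{2 B} = \sqrt{2} \sqrt{B}$)
$147 L{\left(N \right)} P{\left(-12,5 \right)} = 147 \sqrt{2} \sqrt{-81} \left(-12\right) = 147 \sqrt{2} \cdot 9 i \left(-12\right) = 147 \cdot 9 i \sqrt{2} \left(-12\right) = 1323 i \sqrt{2} \left(-12\right) = - 15876 i \sqrt{2}$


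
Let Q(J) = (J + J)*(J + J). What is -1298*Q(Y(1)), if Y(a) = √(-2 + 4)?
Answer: -10384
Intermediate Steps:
Y(a) = √2
Q(J) = 4*J² (Q(J) = (2*J)*(2*J) = 4*J²)
-1298*Q(Y(1)) = -5192*(√2)² = -5192*2 = -1298*8 = -10384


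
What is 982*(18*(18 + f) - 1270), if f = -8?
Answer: -1070380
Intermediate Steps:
982*(18*(18 + f) - 1270) = 982*(18*(18 - 8) - 1270) = 982*(18*10 - 1270) = 982*(180 - 1270) = 982*(-1090) = -1070380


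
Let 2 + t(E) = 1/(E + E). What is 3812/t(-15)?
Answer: -114360/61 ≈ -1874.8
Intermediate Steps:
t(E) = -2 + 1/(2*E) (t(E) = -2 + 1/(E + E) = -2 + 1/(2*E))
3812/t(-15) = 3812/(-2 + (½)/(-15)) = 3812/(-2 + (½)*(-1/15)) = 3812/(-2 - 1/30) = 3812/(-61/30) = 3812*(-30/61) = -114360/61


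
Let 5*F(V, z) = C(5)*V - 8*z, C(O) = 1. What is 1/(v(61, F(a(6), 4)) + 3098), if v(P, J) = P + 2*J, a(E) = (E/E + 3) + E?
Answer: 5/15751 ≈ 0.00031744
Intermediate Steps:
a(E) = 4 + E (a(E) = (1 + 3) + E = 4 + E)
F(V, z) = -8*z/5 + V/5 (F(V, z) = (1*V - 8*z)/5 = (V - 8*z)/5 = -8*z/5 + V/5)
1/(v(61, F(a(6), 4)) + 3098) = 1/((61 + 2*(-8/5*4 + (4 + 6)/5)) + 3098) = 1/((61 + 2*(-32/5 + (1/5)*10)) + 3098) = 1/((61 + 2*(-32/5 + 2)) + 3098) = 1/((61 + 2*(-22/5)) + 3098) = 1/((61 - 44/5) + 3098) = 1/(261/5 + 3098) = 1/(15751/5) = 5/15751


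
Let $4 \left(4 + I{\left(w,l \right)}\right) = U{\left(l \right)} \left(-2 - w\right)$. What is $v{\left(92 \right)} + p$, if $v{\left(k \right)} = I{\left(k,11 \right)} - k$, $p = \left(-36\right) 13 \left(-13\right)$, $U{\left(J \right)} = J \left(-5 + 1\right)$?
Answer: $7022$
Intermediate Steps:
$U{\left(J \right)} = - 4 J$ ($U{\left(J \right)} = J \left(-4\right) = - 4 J$)
$p = 6084$ ($p = \left(-468\right) \left(-13\right) = 6084$)
$I{\left(w,l \right)} = -4 - l \left(-2 - w\right)$ ($I{\left(w,l \right)} = -4 + \frac{- 4 l \left(-2 - w\right)}{4} = -4 + \frac{\left(-4\right) l \left(-2 - w\right)}{4} = -4 - l \left(-2 - w\right)$)
$v{\left(k \right)} = 18 + 10 k$ ($v{\left(k \right)} = \left(-4 + 2 \cdot 11 + 11 k\right) - k = \left(-4 + 22 + 11 k\right) - k = \left(18 + 11 k\right) - k = 18 + 10 k$)
$v{\left(92 \right)} + p = \left(18 + 10 \cdot 92\right) + 6084 = \left(18 + 920\right) + 6084 = 938 + 6084 = 7022$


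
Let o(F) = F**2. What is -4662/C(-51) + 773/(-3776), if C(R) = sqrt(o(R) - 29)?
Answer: -773/3776 - 2331*sqrt(643)/643 ≈ -92.130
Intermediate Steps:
C(R) = sqrt(-29 + R**2) (C(R) = sqrt(R**2 - 29) = sqrt(-29 + R**2))
-4662/C(-51) + 773/(-3776) = -4662/sqrt(-29 + (-51)**2) + 773/(-3776) = -4662/sqrt(-29 + 2601) + 773*(-1/3776) = -4662*sqrt(643)/1286 - 773/3776 = -2331*sqrt(643)/643 - 773/3776 = -773/3776 - 2331*sqrt(643)/643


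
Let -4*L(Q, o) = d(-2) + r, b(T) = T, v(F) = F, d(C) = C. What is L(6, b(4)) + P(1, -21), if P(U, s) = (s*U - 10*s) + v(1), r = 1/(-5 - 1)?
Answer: 4573/24 ≈ 190.54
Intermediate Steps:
r = -1/6 (r = 1/(-6) = -1/6 ≈ -0.16667)
L(Q, o) = 13/24 (L(Q, o) = -(-2 - 1/6)/4 = -1/4*(-13/6) = 13/24)
P(U, s) = 1 - 10*s + U*s (P(U, s) = (s*U - 10*s) + 1 = (U*s - 10*s) + 1 = (-10*s + U*s) + 1 = 1 - 10*s + U*s)
L(6, b(4)) + P(1, -21) = 13/24 + (1 - 10*(-21) + 1*(-21)) = 13/24 + (1 + 210 - 21) = 13/24 + 190 = 4573/24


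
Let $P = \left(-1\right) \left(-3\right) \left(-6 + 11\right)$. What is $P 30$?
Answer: $450$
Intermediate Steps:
$P = 15$ ($P = 3 \cdot 5 = 15$)
$P 30 = 15 \cdot 30 = 450$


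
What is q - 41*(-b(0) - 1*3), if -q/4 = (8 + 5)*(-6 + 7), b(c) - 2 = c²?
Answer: 153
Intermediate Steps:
b(c) = 2 + c²
q = -52 (q = -4*(8 + 5)*(-6 + 7) = -52 ≈ -52.000)
q - 41*(-b(0) - 1*3) = -52 - 41*(-(2 + 0²) - 1*3) = -52 - 41*(-(2 + 0) - 3) = -52 - 41*(-1*2 - 3) = -52 - 41*(-2 - 3) = -52 - 41*(-5) = -52 + 205 = 153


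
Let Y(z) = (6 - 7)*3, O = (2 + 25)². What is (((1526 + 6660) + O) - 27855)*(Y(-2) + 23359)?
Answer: -442362640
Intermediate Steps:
O = 729 (O = 27² = 729)
Y(z) = -3 (Y(z) = -1*3 = -3)
(((1526 + 6660) + O) - 27855)*(Y(-2) + 23359) = (((1526 + 6660) + 729) - 27855)*(-3 + 23359) = ((8186 + 729) - 27855)*23356 = (8915 - 27855)*23356 = -18940*23356 = -442362640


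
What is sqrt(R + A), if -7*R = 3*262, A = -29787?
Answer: 3*I*sqrt(162785)/7 ≈ 172.91*I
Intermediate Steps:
R = -786/7 (R = -3*262/7 = -1/7*786 = -786/7 ≈ -112.29)
sqrt(R + A) = sqrt(-786/7 - 29787) = sqrt(-209295/7) = 3*I*sqrt(162785)/7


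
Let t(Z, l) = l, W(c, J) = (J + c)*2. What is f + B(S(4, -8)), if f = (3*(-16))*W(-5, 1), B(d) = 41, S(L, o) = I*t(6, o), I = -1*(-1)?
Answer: 425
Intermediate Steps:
W(c, J) = 2*J + 2*c
I = 1
S(L, o) = o (S(L, o) = 1*o = o)
f = 384 (f = (3*(-16))*(2*1 + 2*(-5)) = -48*(2 - 10) = -48*(-8) = 384)
f + B(S(4, -8)) = 384 + 41 = 425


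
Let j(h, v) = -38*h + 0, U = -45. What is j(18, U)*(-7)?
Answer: 4788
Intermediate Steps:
j(h, v) = -38*h
j(18, U)*(-7) = -38*18*(-7) = -684*(-7) = 4788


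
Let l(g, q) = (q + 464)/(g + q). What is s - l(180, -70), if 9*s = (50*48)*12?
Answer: 175803/55 ≈ 3196.4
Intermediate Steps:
s = 3200 (s = ((50*48)*12)/9 = (2400*12)/9 = (1/9)*28800 = 3200)
l(g, q) = (464 + q)/(g + q)
s - l(180, -70) = 3200 - (464 - 70)/(180 - 70) = 3200 - 394/110 = 3200 - 1*197/55 = 3200 - 197/55 = 175803/55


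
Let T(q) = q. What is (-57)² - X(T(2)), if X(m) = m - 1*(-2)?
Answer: 3245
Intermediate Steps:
X(m) = 2 + m (X(m) = m + 2 = 2 + m)
(-57)² - X(T(2)) = (-57)² - (2 + 2) = 3249 - 1*4 = 3249 - 4 = 3245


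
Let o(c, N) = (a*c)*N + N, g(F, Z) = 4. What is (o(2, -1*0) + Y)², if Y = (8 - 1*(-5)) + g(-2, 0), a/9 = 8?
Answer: 289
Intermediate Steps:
a = 72 (a = 9*8 = 72)
o(c, N) = N + 72*N*c (o(c, N) = (72*c)*N + N = 72*N*c + N = N + 72*N*c)
Y = 17 (Y = (8 - 1*(-5)) + 4 = (8 + 5) + 4 = 13 + 4 = 17)
(o(2, -1*0) + Y)² = ((-1*0)*(1 + 72*2) + 17)² = (0*(1 + 144) + 17)² = (0*145 + 17)² = (0 + 17)² = 17² = 289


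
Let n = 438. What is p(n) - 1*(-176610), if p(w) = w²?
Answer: 368454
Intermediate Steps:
p(n) - 1*(-176610) = 438² - 1*(-176610) = 191844 + 176610 = 368454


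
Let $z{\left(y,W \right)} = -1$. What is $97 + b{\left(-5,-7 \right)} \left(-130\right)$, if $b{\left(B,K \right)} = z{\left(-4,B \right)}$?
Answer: $227$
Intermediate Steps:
$b{\left(B,K \right)} = -1$
$97 + b{\left(-5,-7 \right)} \left(-130\right) = 97 - -130 = 97 + 130 = 227$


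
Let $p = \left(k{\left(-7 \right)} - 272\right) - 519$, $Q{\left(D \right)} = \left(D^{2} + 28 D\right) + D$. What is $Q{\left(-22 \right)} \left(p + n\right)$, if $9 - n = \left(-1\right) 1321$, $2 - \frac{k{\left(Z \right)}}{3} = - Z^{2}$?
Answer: $-106568$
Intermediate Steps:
$k{\left(Z \right)} = 6 + 3 Z^{2}$ ($k{\left(Z \right)} = 6 - 3 \left(- Z^{2}\right) = 6 + 3 Z^{2}$)
$Q{\left(D \right)} = D^{2} + 29 D$
$p = -638$ ($p = \left(\left(6 + 3 \left(-7\right)^{2}\right) - 272\right) - 519 = \left(\left(6 + 3 \cdot 49\right) - 272\right) - 519 = \left(\left(6 + 147\right) - 272\right) - 519 = \left(153 - 272\right) - 519 = -119 - 519 = -638$)
$n = 1330$ ($n = 9 - \left(-1\right) 1321 = 9 - -1321 = 9 + 1321 = 1330$)
$Q{\left(-22 \right)} \left(p + n\right) = - 22 \left(29 - 22\right) \left(-638 + 1330\right) = \left(-22\right) 7 \cdot 692 = \left(-154\right) 692 = -106568$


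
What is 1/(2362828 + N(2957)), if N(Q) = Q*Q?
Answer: 1/11106677 ≈ 9.0036e-8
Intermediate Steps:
N(Q) = Q**2
1/(2362828 + N(2957)) = 1/(2362828 + 2957**2) = 1/(2362828 + 8743849) = 1/11106677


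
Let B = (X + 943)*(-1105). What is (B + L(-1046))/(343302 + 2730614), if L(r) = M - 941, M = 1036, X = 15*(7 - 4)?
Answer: -1091645/3073916 ≈ -0.35513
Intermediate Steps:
X = 45 (X = 15*3 = 45)
B = -1091740 (B = (45 + 943)*(-1105) = 988*(-1105) = -1091740)
L(r) = 95 (L(r) = 1036 - 941 = 95)
(B + L(-1046))/(343302 + 2730614) = (-1091740 + 95)/(343302 + 2730614) = -1091645/3073916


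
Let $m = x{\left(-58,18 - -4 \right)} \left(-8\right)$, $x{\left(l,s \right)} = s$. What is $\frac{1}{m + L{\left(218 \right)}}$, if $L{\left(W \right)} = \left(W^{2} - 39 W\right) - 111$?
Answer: $\frac{1}{38735} \approx 2.5816 \cdot 10^{-5}$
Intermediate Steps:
$L{\left(W \right)} = -111 + W^{2} - 39 W$
$m = -176$ ($m = \left(18 - -4\right) \left(-8\right) = \left(18 + 4\right) \left(-8\right) = 22 \left(-8\right) = -176$)
$\frac{1}{m + L{\left(218 \right)}} = \frac{1}{-176 - \left(8613 - 47524\right)} = \frac{1}{-176 - -38911} = \frac{1}{-176 + 38911} = \frac{1}{38735}$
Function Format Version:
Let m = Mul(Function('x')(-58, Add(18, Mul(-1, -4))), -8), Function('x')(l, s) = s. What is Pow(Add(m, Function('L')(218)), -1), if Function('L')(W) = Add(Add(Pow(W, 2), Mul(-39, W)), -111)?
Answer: Rational(1, 38735) ≈ 2.5816e-5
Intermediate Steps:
Function('L')(W) = Add(-111, Pow(W, 2), Mul(-39, W))
m = -176 (m = Mul(Add(18, Mul(-1, -4)), -8) = Mul(Add(18, 4), -8) = Mul(22, -8) = -176)
Pow(Add(m, Function('L')(218)), -1) = Pow(Add(-176, Add(-111, Pow(218, 2), Mul(-39, 218))), -1) = Pow(Add(-176, Add(-111, 47524, -8502)), -1) = Pow(Add(-176, 38911), -1) = Pow(38735, -1) = Rational(1, 38735)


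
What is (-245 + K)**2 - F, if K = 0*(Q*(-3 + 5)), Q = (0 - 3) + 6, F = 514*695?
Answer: -297205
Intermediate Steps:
F = 357230
Q = 3 (Q = -3 + 6 = 3)
K = 0 (K = 0*(3*(-3 + 5)) = 0*(3*2) = 0*6 = 0)
(-245 + K)**2 - F = (-245 + 0)**2 - 1*357230 = (-245)**2 - 357230 = 60025 - 357230 = -297205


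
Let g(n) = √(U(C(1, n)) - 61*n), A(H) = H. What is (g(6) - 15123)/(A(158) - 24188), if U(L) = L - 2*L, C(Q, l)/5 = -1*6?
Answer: 5041/8010 - 2*I*√21/12015 ≈ 0.62934 - 0.00076281*I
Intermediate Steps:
C(Q, l) = -30 (C(Q, l) = 5*(-1*6) = 5*(-6) = -30)
U(L) = -L
g(n) = √(30 - 61*n) (g(n) = √(-1*(-30) - 61*n) = √(30 - 61*n))
(g(6) - 15123)/(A(158) - 24188) = (√(30 - 61*6) - 15123)/(158 - 24188) = (√(30 - 366) - 15123)/(-24030) = (√(-336) - 15123)*(-1/24030) = (4*I*√21 - 15123)*(-1/24030) = (-15123 + 4*I*√21)*(-1/24030) = 5041/8010 - 2*I*√21/12015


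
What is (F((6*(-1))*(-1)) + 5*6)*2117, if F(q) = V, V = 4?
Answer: 71978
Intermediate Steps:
F(q) = 4
(F((6*(-1))*(-1)) + 5*6)*2117 = (4 + 5*6)*2117 = (4 + 30)*2117 = 34*2117 = 71978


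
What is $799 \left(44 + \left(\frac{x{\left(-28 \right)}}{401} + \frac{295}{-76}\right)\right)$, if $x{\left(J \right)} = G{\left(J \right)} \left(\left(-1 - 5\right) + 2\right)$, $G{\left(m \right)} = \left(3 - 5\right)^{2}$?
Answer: $\frac{975924967}{30476} \approx 32023.0$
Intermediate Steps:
$G{\left(m \right)} = 4$ ($G{\left(m \right)} = \left(-2\right)^{2} = 4$)
$x{\left(J \right)} = -16$ ($x{\left(J \right)} = 4 \left(\left(-1 - 5\right) + 2\right) = 4 \left(-6 + 2\right) = 4 \left(-4\right) = -16$)
$799 \left(44 + \left(\frac{x{\left(-28 \right)}}{401} + \frac{295}{-76}\right)\right) = 799 \left(44 + \left(- \frac{16}{401} + \frac{295}{-76}\right)\right) = 799 \left(44 + \left(\left(-16\right) \frac{1}{401} + 295 \left(- \frac{1}{76}\right)\right)\right) = 799 \left(44 - \frac{119511}{30476}\right) = 799 \cdot \frac{1221433}{30476} = \frac{975924967}{30476}$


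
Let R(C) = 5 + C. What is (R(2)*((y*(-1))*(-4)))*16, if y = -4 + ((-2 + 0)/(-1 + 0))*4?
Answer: 1792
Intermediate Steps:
y = 4 (y = -4 - 2/(-1)*4 = -4 - 2*(-1)*4 = -4 + 2*4 = -4 + 8 = 4)
(R(2)*((y*(-1))*(-4)))*16 = ((5 + 2)*((4*(-1))*(-4)))*16 = (7*(-4*(-4)))*16 = (7*16)*16 = 112*16 = 1792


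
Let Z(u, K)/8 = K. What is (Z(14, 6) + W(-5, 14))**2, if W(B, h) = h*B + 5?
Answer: 289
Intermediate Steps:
Z(u, K) = 8*K
W(B, h) = 5 + B*h (W(B, h) = B*h + 5 = 5 + B*h)
(Z(14, 6) + W(-5, 14))**2 = (8*6 + (5 - 5*14))**2 = (48 + (5 - 70))**2 = (48 - 65)**2 = (-17)**2 = 289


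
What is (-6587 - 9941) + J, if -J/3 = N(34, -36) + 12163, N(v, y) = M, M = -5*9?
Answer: -52882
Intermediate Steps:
M = -45
N(v, y) = -45
J = -36354 (J = -3*(-45 + 12163) = -3*12118 = -36354)
(-6587 - 9941) + J = (-6587 - 9941) - 36354 = -16528 - 36354 = -52882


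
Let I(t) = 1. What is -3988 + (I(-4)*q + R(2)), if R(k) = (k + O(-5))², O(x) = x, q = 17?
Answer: -3962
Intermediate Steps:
R(k) = (-5 + k)² (R(k) = (k - 5)² = (-5 + k)²)
-3988 + (I(-4)*q + R(2)) = -3988 + (1*17 + (-5 + 2)²) = -3988 + (17 + (-3)²) = -3988 + (17 + 9) = -3988 + 26 = -3962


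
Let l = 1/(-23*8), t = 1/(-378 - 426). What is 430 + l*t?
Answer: 63612481/147936 ≈ 430.00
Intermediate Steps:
t = -1/804 (t = 1/(-804) = -1/804 ≈ -0.0012438)
l = -1/184 (l = 1/(-184) = -1/184 ≈ -0.0054348)
430 + l*t = 430 - 1/184*(-1/804) = 430 + 1/147936 = 63612481/147936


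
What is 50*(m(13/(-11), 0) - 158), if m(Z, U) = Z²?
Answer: -947450/121 ≈ -7830.2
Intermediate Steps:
50*(m(13/(-11), 0) - 158) = 50*((13/(-11))² - 158) = 50*((13*(-1/11))² - 158) = 50*((-13/11)² - 158) = 50*(169/121 - 158) = 50*(-18949/121) = -947450/121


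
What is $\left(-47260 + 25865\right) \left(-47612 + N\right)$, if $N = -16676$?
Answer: $1375441760$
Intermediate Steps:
$\left(-47260 + 25865\right) \left(-47612 + N\right) = \left(-47260 + 25865\right) \left(-47612 - 16676\right) = \left(-21395\right) \left(-64288\right) = 1375441760$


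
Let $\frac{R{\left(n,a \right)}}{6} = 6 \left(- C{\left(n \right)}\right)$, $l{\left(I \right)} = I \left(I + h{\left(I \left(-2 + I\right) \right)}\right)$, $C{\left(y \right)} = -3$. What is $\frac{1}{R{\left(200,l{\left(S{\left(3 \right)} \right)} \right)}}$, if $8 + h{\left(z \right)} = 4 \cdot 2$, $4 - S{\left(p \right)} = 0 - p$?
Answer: $\frac{1}{108} \approx 0.0092593$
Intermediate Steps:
$S{\left(p \right)} = 4 + p$ ($S{\left(p \right)} = 4 - \left(0 - p\right) = 4 - - p = 4 + p$)
$h{\left(z \right)} = 0$ ($h{\left(z \right)} = -8 + 4 \cdot 2 = -8 + 8 = 0$)
$l{\left(I \right)} = I^{2}$ ($l{\left(I \right)} = I \left(I + 0\right) = I I = I^{2}$)
$R{\left(n,a \right)} = 108$ ($R{\left(n,a \right)} = 6 \cdot 6 \left(\left(-1\right) \left(-3\right)\right) = 6 \cdot 6 \cdot 3 = 6 \cdot 18 = 108$)
$\frac{1}{R{\left(200,l{\left(S{\left(3 \right)} \right)} \right)}} = \frac{1}{108}$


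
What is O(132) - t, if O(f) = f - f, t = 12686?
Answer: -12686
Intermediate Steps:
O(f) = 0
O(132) - t = 0 - 1*12686 = 0 - 12686 = -12686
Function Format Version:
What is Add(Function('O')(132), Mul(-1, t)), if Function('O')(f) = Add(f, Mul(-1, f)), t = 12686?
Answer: -12686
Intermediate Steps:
Function('O')(f) = 0
Add(Function('O')(132), Mul(-1, t)) = Add(0, Mul(-1, 12686)) = Add(0, -12686) = -12686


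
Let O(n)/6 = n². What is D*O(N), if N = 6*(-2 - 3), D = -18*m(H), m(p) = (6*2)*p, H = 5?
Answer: -5832000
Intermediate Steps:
m(p) = 12*p
D = -1080 (D = -216*5 = -18*60 = -1080)
N = -30 (N = 6*(-5) = -30)
O(n) = 6*n²
D*O(N) = -6480*(-30)² = -6480*900 = -1080*5400 = -5832000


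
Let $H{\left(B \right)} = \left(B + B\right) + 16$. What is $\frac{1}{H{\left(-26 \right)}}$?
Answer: $- \frac{1}{36} \approx -0.027778$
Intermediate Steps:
$H{\left(B \right)} = 16 + 2 B$ ($H{\left(B \right)} = 2 B + 16 = 16 + 2 B$)
$\frac{1}{H{\left(-26 \right)}} = \frac{1}{16 + 2 \left(-26\right)} = \frac{1}{16 - 52} = \frac{1}{-36} = - \frac{1}{36}$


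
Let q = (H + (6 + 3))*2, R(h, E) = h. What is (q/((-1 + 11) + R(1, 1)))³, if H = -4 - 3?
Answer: 64/1331 ≈ 0.048084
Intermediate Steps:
H = -7
q = 4 (q = (-7 + (6 + 3))*2 = (-7 + 9)*2 = 2*2 = 4)
(q/((-1 + 11) + R(1, 1)))³ = (4/((-1 + 11) + 1))³ = (4/(10 + 1))³ = (4/11)³ = 64/1331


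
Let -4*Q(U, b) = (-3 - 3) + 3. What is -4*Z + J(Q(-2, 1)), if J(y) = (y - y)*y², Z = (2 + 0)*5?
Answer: -40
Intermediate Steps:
Z = 10 (Z = 2*5 = 10)
Q(U, b) = ¾ (Q(U, b) = -((-3 - 3) + 3)/4 = -(-6 + 3)/4 = -¼*(-3) = ¾)
J(y) = 0 (J(y) = 0*y² = 0)
-4*Z + J(Q(-2, 1)) = -4*10 + 0 = -40 + 0 = -40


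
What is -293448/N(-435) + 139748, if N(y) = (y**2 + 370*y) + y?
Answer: 162095453/1160 ≈ 1.3974e+5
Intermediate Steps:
N(y) = y**2 + 371*y
-293448/N(-435) + 139748 = -293448*(-1/(435*(371 - 435))) + 139748 = -293448/((-435*(-64))) + 139748 = -293448/27840 + 139748 = -293448*1/27840 + 139748 = -12227/1160 + 139748 = 162095453/1160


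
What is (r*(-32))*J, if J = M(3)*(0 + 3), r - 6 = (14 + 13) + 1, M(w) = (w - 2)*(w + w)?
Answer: -19584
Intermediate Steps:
M(w) = 2*w*(-2 + w) (M(w) = (-2 + w)*(2*w) = 2*w*(-2 + w))
r = 34 (r = 6 + ((14 + 13) + 1) = 6 + (27 + 1) = 6 + 28 = 34)
J = 18 (J = (2*3*(-2 + 3))*(0 + 3) = (2*3*1)*3 = 6*3 = 18)
(r*(-32))*J = (34*(-32))*18 = -1088*18 = -19584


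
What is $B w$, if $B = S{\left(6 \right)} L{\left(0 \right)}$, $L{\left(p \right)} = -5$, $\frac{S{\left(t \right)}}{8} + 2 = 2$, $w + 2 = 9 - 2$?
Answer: $0$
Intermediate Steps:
$w = 5$ ($w = -2 + \left(9 - 2\right) = -2 + 7 = 5$)
$S{\left(t \right)} = 0$ ($S{\left(t \right)} = -16 + 8 \cdot 2 = -16 + 16 = 0$)
$B = 0$ ($B = 0 \left(-5\right) = 0$)
$B w = 0 \cdot 5 = 0$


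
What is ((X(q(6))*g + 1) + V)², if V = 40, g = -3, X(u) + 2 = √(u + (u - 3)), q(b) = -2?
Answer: 2146 - 282*I*√7 ≈ 2146.0 - 746.1*I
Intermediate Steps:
X(u) = -2 + √(-3 + 2*u) (X(u) = -2 + √(u + (u - 3)) = -2 + √(u + (-3 + u)) = -2 + √(-3 + 2*u))
((X(q(6))*g + 1) + V)² = (((-2 + √(-3 + 2*(-2)))*(-3) + 1) + 40)² = (((-2 + √(-3 - 4))*(-3) + 1) + 40)² = (((-2 + √(-7))*(-3) + 1) + 40)² = (((-2 + I*√7)*(-3) + 1) + 40)² = (((6 - 3*I*√7) + 1) + 40)² = ((7 - 3*I*√7) + 40)² = (47 - 3*I*√7)²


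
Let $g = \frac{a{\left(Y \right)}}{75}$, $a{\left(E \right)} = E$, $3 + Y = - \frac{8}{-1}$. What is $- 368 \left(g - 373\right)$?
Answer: $\frac{2058592}{15} \approx 1.3724 \cdot 10^{5}$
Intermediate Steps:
$Y = 5$ ($Y = -3 - \frac{8}{-1} = -3 - -8 = -3 + 8 = 5$)
$g = \frac{1}{15}$ ($g = \frac{5}{75} = 5 \cdot \frac{1}{75} = \frac{1}{15} \approx 0.066667$)
$- 368 \left(g - 373\right) = - 368 \left(\frac{1}{15} - 373\right) = \left(-368\right) \left(- \frac{5594}{15}\right) = \frac{2058592}{15}$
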